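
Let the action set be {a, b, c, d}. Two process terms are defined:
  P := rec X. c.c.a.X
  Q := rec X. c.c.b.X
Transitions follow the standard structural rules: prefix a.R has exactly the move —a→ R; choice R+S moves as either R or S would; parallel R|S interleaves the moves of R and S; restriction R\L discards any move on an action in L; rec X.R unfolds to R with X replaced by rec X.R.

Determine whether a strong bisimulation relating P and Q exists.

LTS(P): 3 reachable states
  s0 = rec X. c.c.a.X ⊢ —c→ s1
  s1 = c.a.(rec X. c.c.a.X) ⊢ —c→ s2
  s2 = a.(rec X. c.c.a.X) ⊢ —a→ s0
LTS(Q): 3 reachable states
  t0 = rec X. c.c.b.X ⊢ —c→ t1
  t1 = c.b.(rec X. c.c.b.X) ⊢ —c→ t2
  t2 = b.(rec X. c.c.b.X) ⊢ —b→ t0
Coarsest stable partition (strong bisimilarity classes):
  B0 = {s0}
  B1 = {s1}
  B2 = {s2}
  B3 = {t0}
  B4 = {t1}
  B5 = {t2}
s0 ∈ B0, t0 ∈ B3 → different blocks

NO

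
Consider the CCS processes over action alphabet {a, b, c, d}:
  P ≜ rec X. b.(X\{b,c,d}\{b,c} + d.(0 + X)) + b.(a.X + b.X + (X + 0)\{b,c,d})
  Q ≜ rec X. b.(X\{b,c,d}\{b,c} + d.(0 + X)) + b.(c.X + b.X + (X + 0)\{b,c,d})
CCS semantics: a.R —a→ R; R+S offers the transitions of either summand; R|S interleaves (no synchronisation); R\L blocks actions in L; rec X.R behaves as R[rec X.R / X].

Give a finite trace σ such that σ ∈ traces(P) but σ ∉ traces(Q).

Reachable graph of P (4 states):
  s0 = rec X. b.(X\{b,c,d}\{b,c} + d.(0 + X)) + b.(a.X + b.X + (X + 0)\{b,c,d}) → --b--▸ s1, --b--▸ s2
  s1 = (rec X. b.(X\{b,c,d}\{b,c} + d.(0 + X)) + b.(a.X + b.X + (X + 0)\{b,c,d}))\{b,c,d}\{b,c} + d.(0 + (rec X. b.(X\{b,c,d}\{b,c} + d.(0 + X)) + b.(a.X + b.X + (X + 0)\{b,c,d}))) → --d--▸ s3
  s2 = a.(rec X. b.(X\{b,c,d}\{b,c} + d.(0 + X)) + b.(a.X + b.X + (X + 0)\{b,c,d})) + b.(rec X. b.(X\{b,c,d}\{b,c} + d.(0 + X)) + b.(a.X + b.X + (X + 0)\{b,c,d})) + ((rec X. b.(X\{b,c,d}\{b,c} + d.(0 + X)) + b.(a.X + b.X + (X + 0)\{b,c,d})) + 0)\{b,c,d} → --a--▸ s0, --b--▸ s0
  s3 = 0 + (rec X. b.(X\{b,c,d}\{b,c} + d.(0 + X)) + b.(a.X + b.X + (X + 0)\{b,c,d})) → --b--▸ s1, --b--▸ s2
Reachable graph of Q (4 states):
  t0 = rec X. b.(X\{b,c,d}\{b,c} + d.(0 + X)) + b.(c.X + b.X + (X + 0)\{b,c,d}) → --b--▸ t1, --b--▸ t2
  t1 = (rec X. b.(X\{b,c,d}\{b,c} + d.(0 + X)) + b.(c.X + b.X + (X + 0)\{b,c,d}))\{b,c,d}\{b,c} + d.(0 + (rec X. b.(X\{b,c,d}\{b,c} + d.(0 + X)) + b.(c.X + b.X + (X + 0)\{b,c,d}))) → --d--▸ t3
  t2 = c.(rec X. b.(X\{b,c,d}\{b,c} + d.(0 + X)) + b.(c.X + b.X + (X + 0)\{b,c,d})) + b.(rec X. b.(X\{b,c,d}\{b,c} + d.(0 + X)) + b.(c.X + b.X + (X + 0)\{b,c,d})) + ((rec X. b.(X\{b,c,d}\{b,c} + d.(0 + X)) + b.(c.X + b.X + (X + 0)\{b,c,d})) + 0)\{b,c,d} → --b--▸ t0, --c--▸ t0
  t3 = 0 + (rec X. b.(X\{b,c,d}\{b,c} + d.(0 + X)) + b.(c.X + b.X + (X + 0)\{b,c,d})) → --b--▸ t1, --b--▸ t2
Run σ = ⟨ba⟩ on P: start {s0}
  after b @ step 1: {s1, s2}
  after a @ step 2: {s0}
  P completes σ.
Run σ = ⟨ba⟩ on Q: start {t0}
  after b @ step 1: {t1, t2}
  after a @ step 2: ∅ (Q stuck)

ba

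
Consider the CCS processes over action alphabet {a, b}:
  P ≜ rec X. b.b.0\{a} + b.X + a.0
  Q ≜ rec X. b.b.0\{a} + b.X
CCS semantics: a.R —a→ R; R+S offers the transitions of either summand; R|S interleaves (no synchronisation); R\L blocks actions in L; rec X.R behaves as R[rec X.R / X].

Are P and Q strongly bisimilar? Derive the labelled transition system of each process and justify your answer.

LTS(P): 4 reachable states
  s0 = rec X. b.b.0\{a} + b.X + a.0 has moves —a→ s1, —b→ s0, —b→ s2
  s1 = 0 has moves deadlocked
  s2 = b.0\{a} has moves —b→ s3
  s3 = 0\{a} has moves deadlocked
LTS(Q): 3 reachable states
  t0 = rec X. b.b.0\{a} + b.X has moves —b→ t0, —b→ t1
  t1 = b.0\{a} has moves —b→ t2
  t2 = 0\{a} has moves deadlocked
Coarsest stable partition (strong bisimilarity classes):
  B0 = {s0}
  B1 = {s1, s3, t2}
  B2 = {s2, t1}
  B3 = {t0}
s0 ∈ B0, t0 ∈ B3 → different blocks

NO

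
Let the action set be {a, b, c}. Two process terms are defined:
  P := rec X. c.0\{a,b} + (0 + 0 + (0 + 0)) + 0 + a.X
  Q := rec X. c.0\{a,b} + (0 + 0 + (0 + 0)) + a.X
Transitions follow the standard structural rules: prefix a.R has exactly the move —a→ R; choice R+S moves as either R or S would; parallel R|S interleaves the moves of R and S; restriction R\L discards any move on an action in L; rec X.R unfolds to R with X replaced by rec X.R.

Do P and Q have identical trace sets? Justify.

Reachable graph of P (2 states):
  s0 = rec X. c.0\{a,b} + (0 + 0 + (0 + 0)) + 0 + a.X has moves -a-> s0, -c-> s1
  s1 = 0\{a,b} has moves deadlocked
Reachable graph of Q (2 states):
  t0 = rec X. c.0\{a,b} + (0 + 0 + (0 + 0)) + a.X has moves -a-> t0, -c-> t1
  t1 = 0\{a,b} has moves deadlocked
Coarsest stable partition (strong bisimilarity classes):
  B0 = {s0, t0}
  B1 = {s1, t1}
s0 ∈ B0, t0 ∈ B0 → same block
Bisimilar ⇒ trace-equivalent.

traces(P) = traces(Q)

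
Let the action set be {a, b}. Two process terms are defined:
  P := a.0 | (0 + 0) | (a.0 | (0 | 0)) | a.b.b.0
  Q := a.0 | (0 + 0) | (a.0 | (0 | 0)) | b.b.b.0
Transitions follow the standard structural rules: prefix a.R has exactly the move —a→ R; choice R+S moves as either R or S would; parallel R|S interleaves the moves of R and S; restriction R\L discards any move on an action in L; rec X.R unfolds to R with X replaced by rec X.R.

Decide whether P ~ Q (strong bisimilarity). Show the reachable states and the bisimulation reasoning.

Reachable graph of P (16 states):
  s0 = a.0 | (0 + 0) | (a.0 | (0 | 0)) | a.b.b.0 :: —a→ s1, —a→ s2, —a→ s3
  s1 = 0 | (0 + 0) | (a.0 | (0 | 0)) | a.b.b.0 :: —a→ s4, —a→ s5
  s2 = a.0 | (0 + 0) | (0 | (0 | 0)) | a.b.b.0 :: —a→ s4, —a→ s6
  s3 = a.0 | (0 + 0) | (a.0 | (0 | 0)) | b.b.0 :: —a→ s5, —a→ s6, —b→ s7
  s4 = 0 | (0 + 0) | (0 | (0 | 0)) | a.b.b.0 :: —a→ s8
  s5 = 0 | (0 + 0) | (a.0 | (0 | 0)) | b.b.0 :: —a→ s8, —b→ s9
  s6 = a.0 | (0 + 0) | (0 | (0 | 0)) | b.b.0 :: —a→ s8, —b→ s10
  s7 = a.0 | (0 + 0) | (a.0 | (0 | 0)) | b.0 :: —a→ s10, —a→ s9, —b→ s11
  s8 = 0 | (0 + 0) | (0 | (0 | 0)) | b.b.0 :: —b→ s12
  s9 = 0 | (0 + 0) | (a.0 | (0 | 0)) | b.0 :: —a→ s12, —b→ s13
  s10 = a.0 | (0 + 0) | (0 | (0 | 0)) | b.0 :: —a→ s12, —b→ s14
  s11 = a.0 | (0 + 0) | (a.0 | (0 | 0)) | 0 :: —a→ s13, —a→ s14
  s12 = 0 | (0 + 0) | (0 | (0 | 0)) | b.0 :: —b→ s15
  s13 = 0 | (0 + 0) | (a.0 | (0 | 0)) | 0 :: —a→ s15
  s14 = a.0 | (0 + 0) | (0 | (0 | 0)) | 0 :: —a→ s15
  s15 = 0 | (0 + 0) | (0 | (0 | 0)) | 0 :: (no moves)
Reachable graph of Q (16 states):
  t0 = a.0 | (0 + 0) | (a.0 | (0 | 0)) | b.b.b.0 :: —a→ t1, —a→ t2, —b→ t3
  t1 = 0 | (0 + 0) | (a.0 | (0 | 0)) | b.b.b.0 :: —a→ t4, —b→ t5
  t2 = a.0 | (0 + 0) | (0 | (0 | 0)) | b.b.b.0 :: —a→ t4, —b→ t6
  t3 = a.0 | (0 + 0) | (a.0 | (0 | 0)) | b.b.0 :: —a→ t5, —a→ t6, —b→ t7
  t4 = 0 | (0 + 0) | (0 | (0 | 0)) | b.b.b.0 :: —b→ t8
  t5 = 0 | (0 + 0) | (a.0 | (0 | 0)) | b.b.0 :: —a→ t8, —b→ t9
  t6 = a.0 | (0 + 0) | (0 | (0 | 0)) | b.b.0 :: —a→ t8, —b→ t10
  t7 = a.0 | (0 + 0) | (a.0 | (0 | 0)) | b.0 :: —a→ t10, —a→ t9, —b→ t11
  t8 = 0 | (0 + 0) | (0 | (0 | 0)) | b.b.0 :: —b→ t12
  t9 = 0 | (0 + 0) | (a.0 | (0 | 0)) | b.0 :: —a→ t12, —b→ t13
  t10 = a.0 | (0 + 0) | (0 | (0 | 0)) | b.0 :: —a→ t12, —b→ t14
  t11 = a.0 | (0 + 0) | (a.0 | (0 | 0)) | 0 :: —a→ t13, —a→ t14
  t12 = 0 | (0 + 0) | (0 | (0 | 0)) | b.0 :: —b→ t15
  t13 = 0 | (0 + 0) | (a.0 | (0 | 0)) | 0 :: —a→ t15
  t14 = a.0 | (0 + 0) | (0 | (0 | 0)) | 0 :: —a→ t15
  t15 = 0 | (0 + 0) | (0 | (0 | 0)) | 0 :: (no moves)
Coarsest stable partition (strong bisimilarity classes):
  B0 = {s0}
  B1 = {s1, s2}
  B2 = {s4}
  B3 = {s8, t8}
  B4 = {s12, t12}
  B5 = {s15, t15}
  B6 = {s5, s6, t5, t6}
  B7 = {s10, s9, t10, t9}
  B8 = {s13, s14, t13, t14}
  B9 = {s3, t3}
  B10 = {s7, t7}
  B11 = {s11, t11}
  B12 = {t0}
  B13 = {t1, t2}
  B14 = {t4}
s0 ∈ B0, t0 ∈ B12 → different blocks

P ≁ Q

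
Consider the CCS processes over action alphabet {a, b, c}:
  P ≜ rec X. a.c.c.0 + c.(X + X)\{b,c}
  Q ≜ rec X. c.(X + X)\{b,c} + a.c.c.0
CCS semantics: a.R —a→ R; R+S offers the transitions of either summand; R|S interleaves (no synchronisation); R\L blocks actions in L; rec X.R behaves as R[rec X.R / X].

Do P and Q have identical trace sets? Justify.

P's transition system — 6 states:
  p0 = rec X. a.c.c.0 + c.(X + X)\{b,c} has moves —a→ p1, —c→ p2
  p1 = c.c.0 has moves —c→ p3
  p2 = ((rec X. a.c.c.0 + c.(X + X)\{b,c}) + (rec X. a.c.c.0 + c.(X + X)\{b,c}))\{b,c} has moves —a→ p4
  p3 = c.0 has moves —c→ p5
  p4 = (c.c.0)\{b,c} has moves ·
  p5 = 0 has moves ·
Q's transition system — 6 states:
  q0 = rec X. c.(X + X)\{b,c} + a.c.c.0 has moves —a→ q1, —c→ q2
  q1 = c.c.0 has moves —c→ q3
  q2 = ((rec X. c.(X + X)\{b,c} + a.c.c.0) + (rec X. c.(X + X)\{b,c} + a.c.c.0))\{b,c} has moves —a→ q4
  q3 = c.0 has moves —c→ q5
  q4 = (c.c.0)\{b,c} has moves ·
  q5 = 0 has moves ·
Coarsest stable partition (strong bisimilarity classes):
  B0 = {p0, q0}
  B1 = {p2, q2}
  B2 = {p4, p5, q4, q5}
  B3 = {p1, q1}
  B4 = {p3, q3}
p0 ∈ B0, q0 ∈ B0 → same block
Bisimilar ⇒ trace-equivalent.

trace-equivalent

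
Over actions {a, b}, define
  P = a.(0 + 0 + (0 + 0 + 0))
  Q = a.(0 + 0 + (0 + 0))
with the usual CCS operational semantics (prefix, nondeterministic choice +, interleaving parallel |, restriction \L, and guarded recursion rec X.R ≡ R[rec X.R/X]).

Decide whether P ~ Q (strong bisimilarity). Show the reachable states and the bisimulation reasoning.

bisimilar

LTS(P): 2 reachable states
  p0 = a.(0 + 0 + (0 + 0 + 0)) has moves —a→ p1
  p1 = 0 + 0 + (0 + 0 + 0) has moves stopped
LTS(Q): 2 reachable states
  q0 = a.(0 + 0 + (0 + 0)) has moves —a→ q1
  q1 = 0 + 0 + (0 + 0) has moves stopped
Bisimilarity quotient blocks:
  B0 = {p0, q0}
  B1 = {p1, q1}
p0 ∈ B0, q0 ∈ B0 → same block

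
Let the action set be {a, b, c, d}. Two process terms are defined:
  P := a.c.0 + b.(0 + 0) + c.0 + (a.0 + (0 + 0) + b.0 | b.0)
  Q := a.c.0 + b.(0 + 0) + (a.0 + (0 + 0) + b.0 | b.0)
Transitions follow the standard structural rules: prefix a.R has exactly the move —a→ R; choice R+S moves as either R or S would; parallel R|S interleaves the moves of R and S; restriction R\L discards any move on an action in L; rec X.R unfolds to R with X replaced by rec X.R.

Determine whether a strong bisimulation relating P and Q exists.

P ≁ Q

LTS(P): 7 reachable states
  u0 = a.c.0 + b.(0 + 0) + c.0 + (a.0 + (0 + 0) + b.0 | b.0) → ··a··> u1, ··a··> u2, ··b··> u3, ··b··> u4, ··b··> u5, ··c··> u1
  u1 = 0 → ·
  u2 = c.0 → ··c··> u1
  u3 = 0 + 0 → ·
  u4 = 0 | b.0 → ··b··> u6
  u5 = b.0 | 0 → ··b··> u6
  u6 = 0 | 0 → ·
LTS(Q): 7 reachable states
  v0 = a.c.0 + b.(0 + 0) + (a.0 + (0 + 0) + b.0 | b.0) → ··a··> v1, ··a··> v2, ··b··> v3, ··b··> v4, ··b··> v5
  v1 = 0 → ·
  v2 = c.0 → ··c··> v1
  v3 = 0 + 0 → ·
  v4 = 0 | b.0 → ··b··> v6
  v5 = b.0 | 0 → ··b··> v6
  v6 = 0 | 0 → ·
Coarsest stable partition (strong bisimilarity classes):
  B0 = {u0}
  B1 = {u4, u5, v4, v5}
  B2 = {u1, u3, u6, v1, v3, v6}
  B3 = {u2, v2}
  B4 = {v0}
u0 ∈ B0, v0 ∈ B4 → different blocks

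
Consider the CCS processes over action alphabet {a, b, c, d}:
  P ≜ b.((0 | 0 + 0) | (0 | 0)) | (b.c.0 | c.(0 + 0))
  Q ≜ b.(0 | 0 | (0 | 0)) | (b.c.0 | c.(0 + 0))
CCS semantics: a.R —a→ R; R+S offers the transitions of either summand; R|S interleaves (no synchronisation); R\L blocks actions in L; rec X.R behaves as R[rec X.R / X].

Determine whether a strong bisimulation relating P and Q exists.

P's transition system — 12 states:
  m0 = b.((0 | 0 + 0) | (0 | 0)) | (b.c.0 | c.(0 + 0)) has moves ··b··> m1, ··b··> m2, ··c··> m3
  m1 = (0 | 0 + 0) | (0 | 0) | (b.c.0 | c.(0 + 0)) has moves ··b··> m4, ··c··> m5
  m2 = b.((0 | 0 + 0) | (0 | 0)) | (c.0 | c.(0 + 0)) has moves ··b··> m4, ··c··> m6, ··c··> m7
  m3 = b.((0 | 0 + 0) | (0 | 0)) | (b.c.0 | (0 + 0)) has moves ··b··> m5, ··b··> m7
  m4 = (0 | 0 + 0) | (0 | 0) | (c.0 | c.(0 + 0)) has moves ··c··> m8, ··c··> m9
  m5 = (0 | 0 + 0) | (0 | 0) | (b.c.0 | (0 + 0)) has moves ··b··> m9
  m6 = b.((0 | 0 + 0) | (0 | 0)) | (0 | c.(0 + 0)) has moves ··b··> m8, ··c··> m10
  m7 = b.((0 | 0 + 0) | (0 | 0)) | (c.0 | (0 + 0)) has moves ··b··> m9, ··c··> m10
  m8 = (0 | 0 + 0) | (0 | 0) | (0 | c.(0 + 0)) has moves ··c··> m11
  m9 = (0 | 0 + 0) | (0 | 0) | (c.0 | (0 + 0)) has moves ··c··> m11
  m10 = b.((0 | 0 + 0) | (0 | 0)) | (0 | (0 + 0)) has moves ··b··> m11
  m11 = (0 | 0 + 0) | (0 | 0) | (0 | (0 + 0)) has moves ·
Q's transition system — 12 states:
  n0 = b.(0 | 0 | (0 | 0)) | (b.c.0 | c.(0 + 0)) has moves ··b··> n1, ··b··> n2, ··c··> n3
  n1 = 0 | 0 | (0 | 0) | (b.c.0 | c.(0 + 0)) has moves ··b··> n4, ··c··> n5
  n2 = b.(0 | 0 | (0 | 0)) | (c.0 | c.(0 + 0)) has moves ··b··> n4, ··c··> n6, ··c··> n7
  n3 = b.(0 | 0 | (0 | 0)) | (b.c.0 | (0 + 0)) has moves ··b··> n5, ··b··> n7
  n4 = 0 | 0 | (0 | 0) | (c.0 | c.(0 + 0)) has moves ··c··> n8, ··c··> n9
  n5 = 0 | 0 | (0 | 0) | (b.c.0 | (0 + 0)) has moves ··b··> n9
  n6 = b.(0 | 0 | (0 | 0)) | (0 | c.(0 + 0)) has moves ··b··> n8, ··c··> n10
  n7 = b.(0 | 0 | (0 | 0)) | (c.0 | (0 + 0)) has moves ··b··> n9, ··c··> n10
  n8 = 0 | 0 | (0 | 0) | (0 | c.(0 + 0)) has moves ··c··> n11
  n9 = 0 | 0 | (0 | 0) | (c.0 | (0 + 0)) has moves ··c··> n11
  n10 = b.(0 | 0 | (0 | 0)) | (0 | (0 + 0)) has moves ··b··> n11
  n11 = 0 | 0 | (0 | 0) | (0 | (0 + 0)) has moves ·
Partition-refinement fixed point:
  B0 = {m0, n0}
  B1 = {m3, n3}
  B2 = {m6, m7, n6, n7}
  B3 = {m8, m9, n8, n9}
  B4 = {m11, n11}
  B5 = {m10, n10}
  B6 = {m5, n5}
  B7 = {m2, n2}
  B8 = {m4, n4}
  B9 = {m1, n1}
m0 ∈ B0, n0 ∈ B0 → same block

P ~ Q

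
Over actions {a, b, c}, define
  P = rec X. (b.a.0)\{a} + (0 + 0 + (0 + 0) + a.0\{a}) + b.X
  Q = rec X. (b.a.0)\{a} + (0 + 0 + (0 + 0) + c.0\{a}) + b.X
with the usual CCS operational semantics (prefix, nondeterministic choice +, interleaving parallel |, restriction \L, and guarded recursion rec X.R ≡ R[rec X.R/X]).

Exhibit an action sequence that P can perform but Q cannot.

a

P's transition system — 3 states:
  s0 = rec X. (b.a.0)\{a} + (0 + 0 + (0 + 0) + a.0\{a}) + b.X has moves —a→ s1, —b→ s0, —b→ s2
  s1 = 0\{a} has moves ∅
  s2 = (a.0)\{a} has moves ∅
Q's transition system — 3 states:
  t0 = rec X. (b.a.0)\{a} + (0 + 0 + (0 + 0) + c.0\{a}) + b.X has moves —b→ t0, —b→ t1, —c→ t2
  t1 = (a.0)\{a} has moves ∅
  t2 = 0\{a} has moves ∅
Run σ = ⟨a⟩ on P: start {s0}
  [1] a ⇒ {s1}
  ✓ P
Run σ = ⟨a⟩ on Q: start {t0}
  [1] a ⇒ ∅  — Q cannot continue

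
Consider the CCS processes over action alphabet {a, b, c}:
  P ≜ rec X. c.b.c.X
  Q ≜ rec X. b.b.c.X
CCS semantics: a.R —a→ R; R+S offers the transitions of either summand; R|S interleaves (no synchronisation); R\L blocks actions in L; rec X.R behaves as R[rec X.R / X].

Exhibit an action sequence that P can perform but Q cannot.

P's transition system — 3 states:
  p0 = rec X. c.b.c.X :: =c=> p1
  p1 = b.c.(rec X. c.b.c.X) :: =b=> p2
  p2 = c.(rec X. c.b.c.X) :: =c=> p0
Q's transition system — 3 states:
  q0 = rec X. b.b.c.X :: =b=> q1
  q1 = b.c.(rec X. b.b.c.X) :: =b=> q2
  q2 = c.(rec X. b.b.c.X) :: =c=> q0
Trace ⟨c⟩ through P, begin at {p0}:
  step 1 (c): {p1}
  P completes σ.
Trace ⟨c⟩ through Q, begin at {q0}:
  step 1 (c): ∅  — Q cannot continue

c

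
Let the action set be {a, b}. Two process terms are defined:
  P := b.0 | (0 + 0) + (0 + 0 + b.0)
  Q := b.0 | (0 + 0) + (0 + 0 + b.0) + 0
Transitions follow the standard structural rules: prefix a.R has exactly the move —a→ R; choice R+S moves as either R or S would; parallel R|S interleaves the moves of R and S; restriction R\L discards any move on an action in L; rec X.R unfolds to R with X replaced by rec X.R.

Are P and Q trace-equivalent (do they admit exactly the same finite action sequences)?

Reachable graph of P (3 states):
  p0 = b.0 | (0 + 0) + (0 + 0 + b.0) has moves --b--▸ p1, --b--▸ p2
  p1 = 0 has moves (no moves)
  p2 = 0 | (0 + 0) has moves (no moves)
Reachable graph of Q (3 states):
  q0 = b.0 | (0 + 0) + (0 + 0 + b.0) + 0 has moves --b--▸ q1, --b--▸ q2
  q1 = 0 has moves (no moves)
  q2 = 0 | (0 + 0) has moves (no moves)
Partition-refinement fixed point:
  B0 = {p0, q0}
  B1 = {p1, p2, q1, q2}
p0 ∈ B0, q0 ∈ B0 → same block
Bisimilar ⇒ trace-equivalent.

traces(P) = traces(Q)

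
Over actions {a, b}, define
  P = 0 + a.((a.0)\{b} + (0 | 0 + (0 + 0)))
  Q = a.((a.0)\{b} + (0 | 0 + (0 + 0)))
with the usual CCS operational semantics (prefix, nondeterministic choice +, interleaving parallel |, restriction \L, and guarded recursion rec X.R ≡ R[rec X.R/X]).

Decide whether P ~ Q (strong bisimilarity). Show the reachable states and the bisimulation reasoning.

Reachable graph of P (3 states):
  u0 = 0 + a.((a.0)\{b} + (0 | 0 + (0 + 0))) ⊢ --a--▸ u1
  u1 = (a.0)\{b} + (0 | 0 + (0 + 0)) ⊢ --a--▸ u2
  u2 = 0\{b} ⊢ (no moves)
Reachable graph of Q (3 states):
  v0 = a.((a.0)\{b} + (0 | 0 + (0 + 0))) ⊢ --a--▸ v1
  v1 = (a.0)\{b} + (0 | 0 + (0 + 0)) ⊢ --a--▸ v2
  v2 = 0\{b} ⊢ (no moves)
Bisimilarity quotient blocks:
  B0 = {u0, v0}
  B1 = {u1, v1}
  B2 = {u2, v2}
u0 ∈ B0, v0 ∈ B0 → same block

P ~ Q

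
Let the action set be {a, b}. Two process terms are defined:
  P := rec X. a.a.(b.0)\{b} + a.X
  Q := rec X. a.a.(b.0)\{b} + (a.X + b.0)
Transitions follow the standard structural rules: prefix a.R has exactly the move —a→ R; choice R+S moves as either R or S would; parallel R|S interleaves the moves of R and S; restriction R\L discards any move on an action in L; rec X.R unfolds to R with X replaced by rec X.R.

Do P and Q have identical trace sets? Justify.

traces(P) ≠ traces(Q) — witness ⟨b⟩

Reachable graph of P (3 states):
  u0 = rec X. a.a.(b.0)\{b} + a.X :: —a→ u0, —a→ u1
  u1 = a.(b.0)\{b} :: —a→ u2
  u2 = (b.0)\{b} :: deadlocked
Reachable graph of Q (4 states):
  v0 = rec X. a.a.(b.0)\{b} + (a.X + b.0) :: —a→ v0, —a→ v1, —b→ v2
  v1 = a.(b.0)\{b} :: —a→ v3
  v2 = 0 :: deadlocked
  v3 = (b.0)\{b} :: deadlocked
Trace ⟨b⟩ through Q, begin at {v0}:
  step 1 (b): {v2}
  — Q admits the full trace.
Trace ⟨b⟩ through P, begin at {u0}:
  step 1 (b): no successor for P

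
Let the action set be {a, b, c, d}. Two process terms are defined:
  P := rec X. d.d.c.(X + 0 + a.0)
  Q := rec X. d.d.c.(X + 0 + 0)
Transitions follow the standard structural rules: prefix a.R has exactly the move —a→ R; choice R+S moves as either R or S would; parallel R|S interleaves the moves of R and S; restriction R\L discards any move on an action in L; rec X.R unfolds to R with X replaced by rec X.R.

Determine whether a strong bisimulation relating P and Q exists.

Reachable graph of P (5 states):
  m0 = rec X. d.d.c.(X + 0 + a.0) → ··d··> m1
  m1 = d.c.((rec X. d.d.c.(X + 0 + a.0)) + 0 + a.0) → ··d··> m2
  m2 = c.((rec X. d.d.c.(X + 0 + a.0)) + 0 + a.0) → ··c··> m3
  m3 = (rec X. d.d.c.(X + 0 + a.0)) + 0 + a.0 → ··a··> m4, ··d··> m1
  m4 = 0 → ∅
Reachable graph of Q (4 states):
  n0 = rec X. d.d.c.(X + 0 + 0) → ··d··> n1
  n1 = d.c.((rec X. d.d.c.(X + 0 + 0)) + 0 + 0) → ··d··> n2
  n2 = c.((rec X. d.d.c.(X + 0 + 0)) + 0 + 0) → ··c··> n3
  n3 = (rec X. d.d.c.(X + 0 + 0)) + 0 + 0 → ··d··> n1
Bisimilarity quotient blocks:
  B0 = {m0}
  B1 = {m1}
  B2 = {m2}
  B3 = {m3}
  B4 = {m4}
  B5 = {n0, n3}
  B6 = {n1}
  B7 = {n2}
m0 ∈ B0, n0 ∈ B5 → different blocks

NO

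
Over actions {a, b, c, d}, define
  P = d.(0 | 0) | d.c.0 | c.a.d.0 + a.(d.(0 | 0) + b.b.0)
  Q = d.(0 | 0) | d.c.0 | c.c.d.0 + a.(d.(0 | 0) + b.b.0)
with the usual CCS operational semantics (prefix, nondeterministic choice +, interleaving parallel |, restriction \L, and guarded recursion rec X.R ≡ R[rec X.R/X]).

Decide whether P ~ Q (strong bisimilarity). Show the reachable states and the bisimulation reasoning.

P's transition system — 28 states:
  s0 = d.(0 | 0) | d.c.0 | c.a.d.0 + a.(d.(0 | 0) + b.b.0) ⊢ =a=> s1, =c=> s2, =d=> s3, =d=> s4
  s1 = d.(0 | 0) + b.b.0 ⊢ =b=> s5, =d=> s6
  s2 = d.(0 | 0) | d.c.0 | a.d.0 ⊢ =a=> s7, =d=> s8, =d=> s9
  s3 = 0 | 0 | d.c.0 | c.a.d.0 ⊢ =c=> s8, =d=> s10
  s4 = d.(0 | 0) | c.0 | c.a.d.0 ⊢ =c=> s11, =c=> s9, =d=> s10
  s5 = b.0 ⊢ =b=> s12
  s6 = 0 | 0 ⊢ deadlocked
  s7 = d.(0 | 0) | d.c.0 | d.0 ⊢ =d=> s13, =d=> s14, =d=> s15
  s8 = 0 | 0 | d.c.0 | a.d.0 ⊢ =a=> s13, =d=> s16
  s9 = d.(0 | 0) | c.0 | a.d.0 ⊢ =a=> s14, =c=> s17, =d=> s16
  s10 = 0 | 0 | c.0 | c.a.d.0 ⊢ =c=> s16, =c=> s18
  s11 = d.(0 | 0) | 0 | c.a.d.0 ⊢ =c=> s17, =d=> s18
  s12 = 0 ⊢ deadlocked
  s13 = 0 | 0 | d.c.0 | d.0 ⊢ =d=> s19, =d=> s20
  s14 = d.(0 | 0) | c.0 | d.0 ⊢ =c=> s21, =d=> s19, =d=> s22
  s15 = d.(0 | 0) | d.c.0 | 0 ⊢ =d=> s20, =d=> s22
  s16 = 0 | 0 | c.0 | a.d.0 ⊢ =a=> s19, =c=> s23
  s17 = d.(0 | 0) | 0 | a.d.0 ⊢ =a=> s21, =d=> s23
  s18 = 0 | 0 | 0 | c.a.d.0 ⊢ =c=> s23
  s19 = 0 | 0 | c.0 | d.0 ⊢ =c=> s24, =d=> s25
  s20 = 0 | 0 | d.c.0 | 0 ⊢ =d=> s25
  s21 = d.(0 | 0) | 0 | d.0 ⊢ =d=> s24, =d=> s26
  s22 = d.(0 | 0) | c.0 | 0 ⊢ =c=> s26, =d=> s25
  s23 = 0 | 0 | 0 | a.d.0 ⊢ =a=> s24
  s24 = 0 | 0 | 0 | d.0 ⊢ =d=> s27
  s25 = 0 | 0 | c.0 | 0 ⊢ =c=> s27
  s26 = d.(0 | 0) | 0 | 0 ⊢ =d=> s27
  s27 = 0 | 0 | 0 | 0 ⊢ deadlocked
Q's transition system — 28 states:
  t0 = d.(0 | 0) | d.c.0 | c.c.d.0 + a.(d.(0 | 0) + b.b.0) ⊢ =a=> t1, =c=> t2, =d=> t3, =d=> t4
  t1 = d.(0 | 0) + b.b.0 ⊢ =b=> t5, =d=> t6
  t2 = d.(0 | 0) | d.c.0 | c.d.0 ⊢ =c=> t7, =d=> t8, =d=> t9
  t3 = 0 | 0 | d.c.0 | c.c.d.0 ⊢ =c=> t8, =d=> t10
  t4 = d.(0 | 0) | c.0 | c.c.d.0 ⊢ =c=> t11, =c=> t9, =d=> t10
  t5 = b.0 ⊢ =b=> t12
  t6 = 0 | 0 ⊢ deadlocked
  t7 = d.(0 | 0) | d.c.0 | d.0 ⊢ =d=> t13, =d=> t14, =d=> t15
  t8 = 0 | 0 | d.c.0 | c.d.0 ⊢ =c=> t13, =d=> t16
  t9 = d.(0 | 0) | c.0 | c.d.0 ⊢ =c=> t14, =c=> t17, =d=> t16
  t10 = 0 | 0 | c.0 | c.c.d.0 ⊢ =c=> t16, =c=> t18
  t11 = d.(0 | 0) | 0 | c.c.d.0 ⊢ =c=> t17, =d=> t18
  t12 = 0 ⊢ deadlocked
  t13 = 0 | 0 | d.c.0 | d.0 ⊢ =d=> t19, =d=> t20
  t14 = d.(0 | 0) | c.0 | d.0 ⊢ =c=> t21, =d=> t19, =d=> t22
  t15 = d.(0 | 0) | d.c.0 | 0 ⊢ =d=> t20, =d=> t22
  t16 = 0 | 0 | c.0 | c.d.0 ⊢ =c=> t19, =c=> t23
  t17 = d.(0 | 0) | 0 | c.d.0 ⊢ =c=> t21, =d=> t23
  t18 = 0 | 0 | 0 | c.c.d.0 ⊢ =c=> t23
  t19 = 0 | 0 | c.0 | d.0 ⊢ =c=> t24, =d=> t25
  t20 = 0 | 0 | d.c.0 | 0 ⊢ =d=> t25
  t21 = d.(0 | 0) | 0 | d.0 ⊢ =d=> t24, =d=> t26
  t22 = d.(0 | 0) | c.0 | 0 ⊢ =c=> t26, =d=> t25
  t23 = 0 | 0 | 0 | c.d.0 ⊢ =c=> t24
  t24 = 0 | 0 | 0 | d.0 ⊢ =d=> t27
  t25 = 0 | 0 | c.0 | 0 ⊢ =c=> t27
  t26 = d.(0 | 0) | 0 | 0 ⊢ =d=> t27
  t27 = 0 | 0 | 0 | 0 ⊢ deadlocked
Coarsest stable partition (strong bisimilarity classes):
  B0 = {s0}
  B1 = {s1, t1}
  B2 = {s12, s27, s6, t12, t27, t6}
  B3 = {s5, t5}
  B4 = {s3}
  B5 = {s10}
  B6 = {s16}
  B7 = {s23}
  B8 = {s24, s26, t24, t26}
  B9 = {s19, s22, t19, t22}
  B10 = {s25, t25}
  B11 = {s18}
  B12 = {s8}
  B13 = {s13, s15, t13, t15}
  B14 = {s20, t20}
  B15 = {s4}
  B16 = {s9}
  B17 = {s14, t14}
  B18 = {s21, t21}
  B19 = {s17}
  B20 = {s11}
  B21 = {s2}
  B22 = {s7, t7}
  B23 = {t0}
  B24 = {t2}
  B25 = {t8}
  B26 = {t16}
  B27 = {t23}
  B28 = {t9}
  B29 = {t17}
  B30 = {t3}
  B31 = {t10}
  B32 = {t18}
  B33 = {t4}
  B34 = {t11}
s0 ∈ B0, t0 ∈ B23 → different blocks

P ≁ Q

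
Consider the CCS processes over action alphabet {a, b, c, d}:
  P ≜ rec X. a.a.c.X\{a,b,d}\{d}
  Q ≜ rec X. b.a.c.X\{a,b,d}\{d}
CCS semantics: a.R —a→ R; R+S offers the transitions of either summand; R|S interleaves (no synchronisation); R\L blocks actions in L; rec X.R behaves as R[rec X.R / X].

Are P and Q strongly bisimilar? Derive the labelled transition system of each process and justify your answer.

LTS(P): 4 reachable states
  p0 = rec X. a.a.c.X\{a,b,d}\{d} | -a-> p1
  p1 = a.c.(rec X. a.a.c.X\{a,b,d}\{d})\{a,b,d}\{d} | -a-> p2
  p2 = c.(rec X. a.a.c.X\{a,b,d}\{d})\{a,b,d}\{d} | -c-> p3
  p3 = (rec X. a.a.c.X\{a,b,d}\{d})\{a,b,d}\{d} | ·
LTS(Q): 4 reachable states
  q0 = rec X. b.a.c.X\{a,b,d}\{d} | -b-> q1
  q1 = a.c.(rec X. b.a.c.X\{a,b,d}\{d})\{a,b,d}\{d} | -a-> q2
  q2 = c.(rec X. b.a.c.X\{a,b,d}\{d})\{a,b,d}\{d} | -c-> q3
  q3 = (rec X. b.a.c.X\{a,b,d}\{d})\{a,b,d}\{d} | ·
Partition-refinement fixed point:
  B0 = {p0}
  B1 = {p1, q1}
  B2 = {p2, q2}
  B3 = {p3, q3}
  B4 = {q0}
p0 ∈ B0, q0 ∈ B4 → different blocks

P ≁ Q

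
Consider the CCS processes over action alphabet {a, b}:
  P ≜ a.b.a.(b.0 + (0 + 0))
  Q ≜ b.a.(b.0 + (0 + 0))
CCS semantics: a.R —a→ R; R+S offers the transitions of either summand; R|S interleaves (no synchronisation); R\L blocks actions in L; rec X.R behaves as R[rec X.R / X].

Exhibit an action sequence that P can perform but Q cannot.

a

LTS(P): 5 reachable states
  s0 = a.b.a.(b.0 + (0 + 0)) :: —a→ s1
  s1 = b.a.(b.0 + (0 + 0)) :: —b→ s2
  s2 = a.(b.0 + (0 + 0)) :: —a→ s3
  s3 = b.0 + (0 + 0) :: —b→ s4
  s4 = 0 :: ·
LTS(Q): 4 reachable states
  t0 = b.a.(b.0 + (0 + 0)) :: —b→ t1
  t1 = a.(b.0 + (0 + 0)) :: —a→ t2
  t2 = b.0 + (0 + 0) :: —b→ t3
  t3 = 0 :: ·
Trace ⟨a⟩ through P, begin at {s0}:
  step 1 (a): {s1}
  P completes σ.
Trace ⟨a⟩ through Q, begin at {t0}:
  step 1 (a): ∅  — Q cannot continue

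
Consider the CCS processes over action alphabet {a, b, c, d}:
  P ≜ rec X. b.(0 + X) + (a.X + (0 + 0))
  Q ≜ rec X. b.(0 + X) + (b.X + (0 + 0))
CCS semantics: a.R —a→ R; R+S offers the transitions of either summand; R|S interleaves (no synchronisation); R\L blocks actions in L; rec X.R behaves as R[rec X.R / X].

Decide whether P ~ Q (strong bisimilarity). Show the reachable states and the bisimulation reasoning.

LTS(P): 2 reachable states
  s0 = rec X. b.(0 + X) + (a.X + (0 + 0)) ⊢ ··a··> s0, ··b··> s1
  s1 = 0 + (rec X. b.(0 + X) + (a.X + (0 + 0))) ⊢ ··a··> s0, ··b··> s1
LTS(Q): 2 reachable states
  t0 = rec X. b.(0 + X) + (b.X + (0 + 0)) ⊢ ··b··> t0, ··b··> t1
  t1 = 0 + (rec X. b.(0 + X) + (b.X + (0 + 0))) ⊢ ··b··> t0, ··b··> t1
Coarsest stable partition (strong bisimilarity classes):
  B0 = {s0, s1}
  B1 = {t0, t1}
s0 ∈ B0, t0 ∈ B1 → different blocks

P ≁ Q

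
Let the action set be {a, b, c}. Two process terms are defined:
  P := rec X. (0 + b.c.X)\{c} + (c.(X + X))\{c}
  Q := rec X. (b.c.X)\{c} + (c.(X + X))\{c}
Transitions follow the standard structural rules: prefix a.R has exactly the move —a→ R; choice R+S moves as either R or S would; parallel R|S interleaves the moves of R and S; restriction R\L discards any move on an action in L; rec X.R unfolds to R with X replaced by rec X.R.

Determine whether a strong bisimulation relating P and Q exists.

Reachable graph of P (2 states):
  u0 = rec X. (0 + b.c.X)\{c} + (c.(X + X))\{c} has moves --b--▸ u1
  u1 = (c.(rec X. (0 + b.c.X)\{c} + (c.(X + X))\{c}))\{c} has moves ·
Reachable graph of Q (2 states):
  v0 = rec X. (b.c.X)\{c} + (c.(X + X))\{c} has moves --b--▸ v1
  v1 = (c.(rec X. (b.c.X)\{c} + (c.(X + X))\{c}))\{c} has moves ·
Coarsest stable partition (strong bisimilarity classes):
  B0 = {u0, v0}
  B1 = {u1, v1}
u0 ∈ B0, v0 ∈ B0 → same block

bisimilar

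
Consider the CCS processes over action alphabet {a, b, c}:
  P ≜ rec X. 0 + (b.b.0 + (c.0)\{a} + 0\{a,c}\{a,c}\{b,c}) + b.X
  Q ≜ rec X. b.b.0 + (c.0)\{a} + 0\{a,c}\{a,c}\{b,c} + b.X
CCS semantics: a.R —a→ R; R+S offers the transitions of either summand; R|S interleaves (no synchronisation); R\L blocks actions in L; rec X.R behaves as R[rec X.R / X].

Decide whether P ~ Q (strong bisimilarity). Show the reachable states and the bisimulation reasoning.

LTS(P): 4 reachable states
  p0 = rec X. 0 + (b.b.0 + (c.0)\{a} + 0\{a,c}\{a,c}\{b,c}) + b.X has moves --b--▸ p0, --b--▸ p1, --c--▸ p2
  p1 = b.0 has moves --b--▸ p3
  p2 = 0\{a} has moves ∅
  p3 = 0 has moves ∅
LTS(Q): 4 reachable states
  q0 = rec X. b.b.0 + (c.0)\{a} + 0\{a,c}\{a,c}\{b,c} + b.X has moves --b--▸ q0, --b--▸ q1, --c--▸ q2
  q1 = b.0 has moves --b--▸ q3
  q2 = 0\{a} has moves ∅
  q3 = 0 has moves ∅
Coarsest stable partition (strong bisimilarity classes):
  B0 = {p0, q0}
  B1 = {p2, p3, q2, q3}
  B2 = {p1, q1}
p0 ∈ B0, q0 ∈ B0 → same block

YES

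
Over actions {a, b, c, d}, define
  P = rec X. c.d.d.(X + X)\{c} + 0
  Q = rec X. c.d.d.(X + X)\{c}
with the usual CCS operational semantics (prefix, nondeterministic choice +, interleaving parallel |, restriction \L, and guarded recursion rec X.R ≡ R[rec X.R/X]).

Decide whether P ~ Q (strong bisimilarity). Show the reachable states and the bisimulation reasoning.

P's transition system — 4 states:
  u0 = rec X. c.d.d.(X + X)\{c} + 0 → —c→ u1
  u1 = d.d.((rec X. c.d.d.(X + X)\{c} + 0) + (rec X. c.d.d.(X + X)\{c} + 0))\{c} → —d→ u2
  u2 = d.((rec X. c.d.d.(X + X)\{c} + 0) + (rec X. c.d.d.(X + X)\{c} + 0))\{c} → —d→ u3
  u3 = ((rec X. c.d.d.(X + X)\{c} + 0) + (rec X. c.d.d.(X + X)\{c} + 0))\{c} → deadlocked
Q's transition system — 4 states:
  v0 = rec X. c.d.d.(X + X)\{c} → —c→ v1
  v1 = d.d.((rec X. c.d.d.(X + X)\{c}) + (rec X. c.d.d.(X + X)\{c}))\{c} → —d→ v2
  v2 = d.((rec X. c.d.d.(X + X)\{c}) + (rec X. c.d.d.(X + X)\{c}))\{c} → —d→ v3
  v3 = ((rec X. c.d.d.(X + X)\{c}) + (rec X. c.d.d.(X + X)\{c}))\{c} → deadlocked
Coarsest stable partition (strong bisimilarity classes):
  B0 = {u0, v0}
  B1 = {u1, v1}
  B2 = {u2, v2}
  B3 = {u3, v3}
u0 ∈ B0, v0 ∈ B0 → same block

P ~ Q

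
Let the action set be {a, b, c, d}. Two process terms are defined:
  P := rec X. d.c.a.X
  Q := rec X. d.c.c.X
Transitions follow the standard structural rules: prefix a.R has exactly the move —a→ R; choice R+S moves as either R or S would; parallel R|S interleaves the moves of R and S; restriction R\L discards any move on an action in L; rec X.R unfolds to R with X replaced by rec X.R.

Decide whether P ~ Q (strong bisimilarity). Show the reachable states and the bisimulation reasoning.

NO

LTS(P): 3 reachable states
  u0 = rec X. d.c.a.X | —d→ u1
  u1 = c.a.(rec X. d.c.a.X) | —c→ u2
  u2 = a.(rec X. d.c.a.X) | —a→ u0
LTS(Q): 3 reachable states
  v0 = rec X. d.c.c.X | —d→ v1
  v1 = c.c.(rec X. d.c.c.X) | —c→ v2
  v2 = c.(rec X. d.c.c.X) | —c→ v0
Partition-refinement fixed point:
  B0 = {u0}
  B1 = {u1}
  B2 = {u2}
  B3 = {v0}
  B4 = {v1}
  B5 = {v2}
u0 ∈ B0, v0 ∈ B3 → different blocks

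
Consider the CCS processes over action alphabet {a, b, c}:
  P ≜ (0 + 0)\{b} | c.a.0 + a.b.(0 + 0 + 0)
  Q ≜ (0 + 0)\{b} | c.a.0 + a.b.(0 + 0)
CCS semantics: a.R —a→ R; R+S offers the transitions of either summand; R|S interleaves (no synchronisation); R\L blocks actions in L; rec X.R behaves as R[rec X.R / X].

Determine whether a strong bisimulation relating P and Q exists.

LTS(P): 5 reachable states
  u0 = (0 + 0)\{b} | c.a.0 + a.b.(0 + 0 + 0) ⊢ =a=> u1, =c=> u2
  u1 = b.(0 + 0 + 0) ⊢ =b=> u3
  u2 = (0 + 0)\{b} | a.0 ⊢ =a=> u4
  u3 = 0 + 0 + 0 ⊢ ∅
  u4 = (0 + 0)\{b} | 0 ⊢ ∅
LTS(Q): 5 reachable states
  v0 = (0 + 0)\{b} | c.a.0 + a.b.(0 + 0) ⊢ =a=> v1, =c=> v2
  v1 = b.(0 + 0) ⊢ =b=> v3
  v2 = (0 + 0)\{b} | a.0 ⊢ =a=> v4
  v3 = 0 + 0 ⊢ ∅
  v4 = (0 + 0)\{b} | 0 ⊢ ∅
Bisimilarity quotient blocks:
  B0 = {u0, v0}
  B1 = {u2, v2}
  B2 = {u3, u4, v3, v4}
  B3 = {u1, v1}
u0 ∈ B0, v0 ∈ B0 → same block

P ~ Q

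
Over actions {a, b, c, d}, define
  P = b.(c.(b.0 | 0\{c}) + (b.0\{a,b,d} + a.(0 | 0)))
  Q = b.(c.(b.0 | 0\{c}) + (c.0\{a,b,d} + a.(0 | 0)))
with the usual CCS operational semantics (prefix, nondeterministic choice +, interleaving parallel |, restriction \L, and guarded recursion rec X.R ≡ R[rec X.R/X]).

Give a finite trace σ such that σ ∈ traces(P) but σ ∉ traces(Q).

bb

LTS(P): 6 reachable states
  p0 = b.(c.(b.0 | 0\{c}) + (b.0\{a,b,d} + a.(0 | 0))) :: ··b··> p1
  p1 = c.(b.0 | 0\{c}) + (b.0\{a,b,d} + a.(0 | 0)) :: ··a··> p2, ··b··> p3, ··c··> p4
  p2 = 0 | 0 :: deadlocked
  p3 = 0\{a,b,d} :: deadlocked
  p4 = b.0 | 0\{c} :: ··b··> p5
  p5 = 0 | 0\{c} :: deadlocked
LTS(Q): 6 reachable states
  q0 = b.(c.(b.0 | 0\{c}) + (c.0\{a,b,d} + a.(0 | 0))) :: ··b··> q1
  q1 = c.(b.0 | 0\{c}) + (c.0\{a,b,d} + a.(0 | 0)) :: ··a··> q2, ··c··> q3, ··c··> q4
  q2 = 0 | 0 :: deadlocked
  q3 = 0\{a,b,d} :: deadlocked
  q4 = b.0 | 0\{c} :: ··b··> q5
  q5 = 0 | 0\{c} :: deadlocked
Trace ⟨bb⟩ through P, begin at {p0}:
  [1] b ⇒ {p1}
  [2] b ⇒ {p3}
  P completes σ.
Trace ⟨bb⟩ through Q, begin at {q0}:
  [1] b ⇒ {q1}
  [2] b ⇒ ∅ (Q stuck)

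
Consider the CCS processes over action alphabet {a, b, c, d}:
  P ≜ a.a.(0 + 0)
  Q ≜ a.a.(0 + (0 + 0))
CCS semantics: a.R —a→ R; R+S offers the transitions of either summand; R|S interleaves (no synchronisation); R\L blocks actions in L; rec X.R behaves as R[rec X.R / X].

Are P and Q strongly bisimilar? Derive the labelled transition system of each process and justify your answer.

P ~ Q

LTS(P): 3 reachable states
  s0 = a.a.(0 + 0) → —a→ s1
  s1 = a.(0 + 0) → —a→ s2
  s2 = 0 + 0 → stopped
LTS(Q): 3 reachable states
  t0 = a.a.(0 + (0 + 0)) → —a→ t1
  t1 = a.(0 + (0 + 0)) → —a→ t2
  t2 = 0 + (0 + 0) → stopped
Coarsest stable partition (strong bisimilarity classes):
  B0 = {s0, t0}
  B1 = {s1, t1}
  B2 = {s2, t2}
s0 ∈ B0, t0 ∈ B0 → same block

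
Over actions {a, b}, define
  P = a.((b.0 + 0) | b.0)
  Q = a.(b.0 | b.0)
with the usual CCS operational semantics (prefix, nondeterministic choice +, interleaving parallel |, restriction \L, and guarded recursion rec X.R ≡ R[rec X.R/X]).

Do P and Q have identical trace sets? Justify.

P's transition system — 5 states:
  s0 = a.((b.0 + 0) | b.0) | —a→ s1
  s1 = (b.0 + 0) | b.0 | —b→ s2, —b→ s3
  s2 = (b.0 + 0) | 0 | —b→ s4
  s3 = 0 | b.0 | —b→ s4
  s4 = 0 | 0 | ·
Q's transition system — 5 states:
  t0 = a.(b.0 | b.0) | —a→ t1
  t1 = b.0 | b.0 | —b→ t2, —b→ t3
  t2 = 0 | b.0 | —b→ t4
  t3 = b.0 | 0 | —b→ t4
  t4 = 0 | 0 | ·
Bisimilarity quotient blocks:
  B0 = {s0, t0}
  B1 = {s1, t1}
  B2 = {s2, s3, t2, t3}
  B3 = {s4, t4}
s0 ∈ B0, t0 ∈ B0 → same block
Bisimilar ⇒ trace-equivalent.

trace-equivalent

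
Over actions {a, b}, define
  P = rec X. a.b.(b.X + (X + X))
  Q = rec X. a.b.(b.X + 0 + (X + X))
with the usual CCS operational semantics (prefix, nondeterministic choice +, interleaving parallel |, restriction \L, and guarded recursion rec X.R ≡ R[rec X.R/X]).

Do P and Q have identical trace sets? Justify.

Reachable graph of P (3 states):
  s0 = rec X. a.b.(b.X + (X + X)) → ··a··> s1
  s1 = b.(b.(rec X. a.b.(b.X + (X + X))) + ((rec X. a.b.(b.X + (X + X))) + (rec X. a.b.(b.X + (X + X))))) → ··b··> s2
  s2 = b.(rec X. a.b.(b.X + (X + X))) + ((rec X. a.b.(b.X + (X + X))) + (rec X. a.b.(b.X + (X + X)))) → ··a··> s1, ··b··> s0
Reachable graph of Q (3 states):
  t0 = rec X. a.b.(b.X + 0 + (X + X)) → ··a··> t1
  t1 = b.(b.(rec X. a.b.(b.X + 0 + (X + X))) + 0 + ((rec X. a.b.(b.X + 0 + (X + X))) + (rec X. a.b.(b.X + 0 + (X + X))))) → ··b··> t2
  t2 = b.(rec X. a.b.(b.X + 0 + (X + X))) + 0 + ((rec X. a.b.(b.X + 0 + (X + X))) + (rec X. a.b.(b.X + 0 + (X + X)))) → ··a··> t1, ··b··> t0
Coarsest stable partition (strong bisimilarity classes):
  B0 = {s0, t0}
  B1 = {s1, t1}
  B2 = {s2, t2}
s0 ∈ B0, t0 ∈ B0 → same block
Bisimilar ⇒ trace-equivalent.

traces(P) = traces(Q)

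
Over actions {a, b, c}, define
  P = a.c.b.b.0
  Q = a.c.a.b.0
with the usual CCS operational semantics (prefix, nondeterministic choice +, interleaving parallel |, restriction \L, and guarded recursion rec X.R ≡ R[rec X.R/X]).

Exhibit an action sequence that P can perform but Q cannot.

acb

Reachable graph of P (5 states):
  u0 = a.c.b.b.0 → -a-> u1
  u1 = c.b.b.0 → -c-> u2
  u2 = b.b.0 → -b-> u3
  u3 = b.0 → -b-> u4
  u4 = 0 → deadlocked
Reachable graph of Q (5 states):
  v0 = a.c.a.b.0 → -a-> v1
  v1 = c.a.b.0 → -c-> v2
  v2 = a.b.0 → -a-> v3
  v3 = b.0 → -b-> v4
  v4 = 0 → deadlocked
Executing acb from P (initial set {u0}):
  [1] a ⇒ {u1}
  [2] c ⇒ {u2}
  [3] b ⇒ {u3}
  ✓ P
Executing acb from Q (initial set {v0}):
  [1] a ⇒ {v1}
  [2] c ⇒ {v2}
  [3] b ⇒ no successor for Q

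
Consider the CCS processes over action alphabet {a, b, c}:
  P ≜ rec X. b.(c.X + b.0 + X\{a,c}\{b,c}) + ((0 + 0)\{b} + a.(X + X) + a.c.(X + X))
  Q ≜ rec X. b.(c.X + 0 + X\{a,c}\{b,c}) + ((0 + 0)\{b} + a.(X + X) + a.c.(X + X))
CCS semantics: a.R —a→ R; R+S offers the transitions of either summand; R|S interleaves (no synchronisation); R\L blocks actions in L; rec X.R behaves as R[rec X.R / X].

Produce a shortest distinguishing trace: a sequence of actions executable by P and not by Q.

LTS(P): 5 reachable states
  m0 = rec X. b.(c.X + b.0 + X\{a,c}\{b,c}) + ((0 + 0)\{b} + a.(X + X) + a.c.(X + X)) has moves —a→ m1, —a→ m2, —b→ m3
  m1 = (rec X. b.(c.X + b.0 + X\{a,c}\{b,c}) + ((0 + 0)\{b} + a.(X + X) + a.c.(X + X))) + (rec X. b.(c.X + b.0 + X\{a,c}\{b,c}) + ((0 + 0)\{b} + a.(X + X) + a.c.(X + X))) has moves —a→ m1, —a→ m2, —b→ m3
  m2 = c.((rec X. b.(c.X + b.0 + X\{a,c}\{b,c}) + ((0 + 0)\{b} + a.(X + X) + a.c.(X + X))) + (rec X. b.(c.X + b.0 + X\{a,c}\{b,c}) + ((0 + 0)\{b} + a.(X + X) + a.c.(X + X)))) has moves —c→ m1
  m3 = c.(rec X. b.(c.X + b.0 + X\{a,c}\{b,c}) + ((0 + 0)\{b} + a.(X + X) + a.c.(X + X))) + b.0 + (rec X. b.(c.X + b.0 + X\{a,c}\{b,c}) + ((0 + 0)\{b} + a.(X + X) + a.c.(X + X)))\{a,c}\{b,c} has moves —b→ m4, —c→ m0
  m4 = 0 has moves stopped
LTS(Q): 4 reachable states
  n0 = rec X. b.(c.X + 0 + X\{a,c}\{b,c}) + ((0 + 0)\{b} + a.(X + X) + a.c.(X + X)) has moves —a→ n1, —a→ n2, —b→ n3
  n1 = (rec X. b.(c.X + 0 + X\{a,c}\{b,c}) + ((0 + 0)\{b} + a.(X + X) + a.c.(X + X))) + (rec X. b.(c.X + 0 + X\{a,c}\{b,c}) + ((0 + 0)\{b} + a.(X + X) + a.c.(X + X))) has moves —a→ n1, —a→ n2, —b→ n3
  n2 = c.((rec X. b.(c.X + 0 + X\{a,c}\{b,c}) + ((0 + 0)\{b} + a.(X + X) + a.c.(X + X))) + (rec X. b.(c.X + 0 + X\{a,c}\{b,c}) + ((0 + 0)\{b} + a.(X + X) + a.c.(X + X)))) has moves —c→ n1
  n3 = c.(rec X. b.(c.X + 0 + X\{a,c}\{b,c}) + ((0 + 0)\{b} + a.(X + X) + a.c.(X + X))) + 0 + (rec X. b.(c.X + 0 + X\{a,c}\{b,c}) + ((0 + 0)\{b} + a.(X + X) + a.c.(X + X)))\{a,c}\{b,c} has moves —c→ n0
Run σ = ⟨bb⟩ on P: start {m0}
  [1] b ⇒ {m3}
  [2] b ⇒ {m4}
  — P admits the full trace.
Run σ = ⟨bb⟩ on Q: start {n0}
  [1] b ⇒ {n3}
  [2] b ⇒ ∅ (Q stuck)

bb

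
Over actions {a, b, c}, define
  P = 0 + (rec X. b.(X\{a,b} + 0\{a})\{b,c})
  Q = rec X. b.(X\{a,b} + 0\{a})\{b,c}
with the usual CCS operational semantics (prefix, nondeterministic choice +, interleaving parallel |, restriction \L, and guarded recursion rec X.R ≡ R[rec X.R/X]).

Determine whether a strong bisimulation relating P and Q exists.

YES

LTS(P): 2 reachable states
  u0 = 0 + (rec X. b.(X\{a,b} + 0\{a})\{b,c}) → =b=> u1
  u1 = ((rec X. b.(X\{a,b} + 0\{a})\{b,c})\{a,b} + 0\{a})\{b,c} → ∅
LTS(Q): 2 reachable states
  v0 = rec X. b.(X\{a,b} + 0\{a})\{b,c} → =b=> v1
  v1 = ((rec X. b.(X\{a,b} + 0\{a})\{b,c})\{a,b} + 0\{a})\{b,c} → ∅
Bisimilarity quotient blocks:
  B0 = {u0, v0}
  B1 = {u1, v1}
u0 ∈ B0, v0 ∈ B0 → same block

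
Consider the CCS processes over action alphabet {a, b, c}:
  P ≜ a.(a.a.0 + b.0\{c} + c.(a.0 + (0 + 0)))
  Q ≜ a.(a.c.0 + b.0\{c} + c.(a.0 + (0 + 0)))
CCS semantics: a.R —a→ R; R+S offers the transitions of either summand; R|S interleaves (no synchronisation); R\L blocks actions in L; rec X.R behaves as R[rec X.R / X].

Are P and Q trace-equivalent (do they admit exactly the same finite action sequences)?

P's transition system — 6 states:
  p0 = a.(a.a.0 + b.0\{c} + c.(a.0 + (0 + 0))) :: =a=> p1
  p1 = a.a.0 + b.0\{c} + c.(a.0 + (0 + 0)) :: =a=> p2, =b=> p3, =c=> p4
  p2 = a.0 :: =a=> p5
  p3 = 0\{c} :: ·
  p4 = a.0 + (0 + 0) :: =a=> p5
  p5 = 0 :: ·
Q's transition system — 6 states:
  q0 = a.(a.c.0 + b.0\{c} + c.(a.0 + (0 + 0))) :: =a=> q1
  q1 = a.c.0 + b.0\{c} + c.(a.0 + (0 + 0)) :: =a=> q2, =b=> q3, =c=> q4
  q2 = c.0 :: =c=> q5
  q3 = 0\{c} :: ·
  q4 = a.0 + (0 + 0) :: =a=> q5
  q5 = 0 :: ·
Executing aaa from P (initial set {p0}):
  [1] a ⇒ {p1}
  [2] a ⇒ {p2}
  [3] a ⇒ {p5}
  — P admits the full trace.
Executing aaa from Q (initial set {q0}):
  [1] a ⇒ {q1}
  [2] a ⇒ {q2}
  [3] a ⇒ ∅  — Q cannot continue

NO — witness ⟨aaa⟩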